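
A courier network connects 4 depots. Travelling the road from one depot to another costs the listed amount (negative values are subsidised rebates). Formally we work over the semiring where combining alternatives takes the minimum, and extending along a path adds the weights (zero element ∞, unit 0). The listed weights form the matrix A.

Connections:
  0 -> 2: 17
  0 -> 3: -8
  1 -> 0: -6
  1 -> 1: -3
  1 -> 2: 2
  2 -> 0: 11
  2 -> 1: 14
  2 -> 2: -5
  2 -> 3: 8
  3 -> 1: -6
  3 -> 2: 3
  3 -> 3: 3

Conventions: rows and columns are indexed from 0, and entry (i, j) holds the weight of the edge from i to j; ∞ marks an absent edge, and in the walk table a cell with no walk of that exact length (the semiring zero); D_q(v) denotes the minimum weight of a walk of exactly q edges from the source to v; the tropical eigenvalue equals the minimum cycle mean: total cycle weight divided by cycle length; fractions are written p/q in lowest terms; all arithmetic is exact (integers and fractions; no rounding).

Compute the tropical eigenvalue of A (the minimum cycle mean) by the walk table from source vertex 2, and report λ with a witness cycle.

q=0: [∞, ∞, 0, ∞]
q=1: [11, 14, -5, 8]
q=2: [6, 2, -10, 3]
q=3: [-4, -3, -15, -2]
q=4: [-9, -8, -20, -12]
Optimal cycle mean attained by: cycle 0->3->1->0, total (-8) + (-6) + (-6), length 3.
Answer: λ = -20/3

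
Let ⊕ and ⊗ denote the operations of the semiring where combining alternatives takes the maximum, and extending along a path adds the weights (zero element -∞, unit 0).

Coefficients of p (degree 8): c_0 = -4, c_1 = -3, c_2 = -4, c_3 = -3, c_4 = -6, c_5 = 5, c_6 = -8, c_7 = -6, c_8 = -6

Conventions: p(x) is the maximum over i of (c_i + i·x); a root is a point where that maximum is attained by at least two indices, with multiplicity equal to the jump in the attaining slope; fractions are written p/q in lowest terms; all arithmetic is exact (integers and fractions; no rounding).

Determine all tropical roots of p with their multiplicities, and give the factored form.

hull edge (i=0, c=-4) to (i=5, c=5): slope 9/5, span 5
hull edge (i=5, c=5) to (i=8, c=-6): slope -11/3, span 3
Factored form: p(x) = -6 ⊗ (x ⊕ (-9/5)) ⊗ (x ⊕ (-9/5)) ⊗ (x ⊕ (-9/5)) ⊗ (x ⊕ (-9/5)) ⊗ (x ⊕ (-9/5)) ⊗ (x ⊕ 11/3) ⊗ (x ⊕ 11/3) ⊗ (x ⊕ 11/3)
Answer: roots = -9/5 (mult 5), 11/3 (mult 3)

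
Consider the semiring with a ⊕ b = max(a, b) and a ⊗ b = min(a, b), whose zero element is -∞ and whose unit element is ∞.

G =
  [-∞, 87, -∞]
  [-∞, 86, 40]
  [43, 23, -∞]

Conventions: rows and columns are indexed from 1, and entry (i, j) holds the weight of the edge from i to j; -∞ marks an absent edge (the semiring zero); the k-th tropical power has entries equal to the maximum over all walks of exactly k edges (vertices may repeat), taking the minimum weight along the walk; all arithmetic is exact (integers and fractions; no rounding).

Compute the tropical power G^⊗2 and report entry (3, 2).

G^⊗2:
  [-∞, 86, 40]
  [40, 86, 40]
  [-∞, 43, 23]
Key observation: the optimum is the walk 3->1->2, with weight 43 min 87 = 43.
Optimal value attained by: walk 3->1->2.
Answer: (G^⊗2)[3][2] = 43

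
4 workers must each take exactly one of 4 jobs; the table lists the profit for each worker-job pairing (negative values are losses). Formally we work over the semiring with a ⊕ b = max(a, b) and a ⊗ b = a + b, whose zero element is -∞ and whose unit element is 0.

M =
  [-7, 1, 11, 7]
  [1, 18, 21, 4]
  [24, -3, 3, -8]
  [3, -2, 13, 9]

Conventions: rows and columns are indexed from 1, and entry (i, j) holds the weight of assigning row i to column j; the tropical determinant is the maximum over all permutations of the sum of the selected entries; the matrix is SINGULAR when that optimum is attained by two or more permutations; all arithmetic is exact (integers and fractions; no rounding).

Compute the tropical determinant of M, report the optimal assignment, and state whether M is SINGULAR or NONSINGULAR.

σ = (1, 2, 3, 4): (-7) + 18 + 3 + 9 = 23
σ = (1, 2, 4, 3): (-7) + 18 + (-8) + 13 = 16
σ = (1, 3, 2, 4): (-7) + 21 + (-3) + 9 = 20
σ = (1, 3, 4, 2): (-7) + 21 + (-8) + (-2) = 4
σ = (1, 4, 2, 3): (-7) + 4 + (-3) + 13 = 7
σ = (1, 4, 3, 2): (-7) + 4 + 3 + (-2) = -2
σ = (2, 1, 3, 4): 1 + 1 + 3 + 9 = 14
σ = (2, 1, 4, 3): 1 + 1 + (-8) + 13 = 7
σ = (2, 3, 1, 4): 1 + 21 + 24 + 9 = 55
σ = (2, 3, 4, 1): 1 + 21 + (-8) + 3 = 17
σ = (2, 4, 1, 3): 1 + 4 + 24 + 13 = 42
σ = (2, 4, 3, 1): 1 + 4 + 3 + 3 = 11
σ = (3, 1, 2, 4): 11 + 1 + (-3) + 9 = 18
σ = (3, 1, 4, 2): 11 + 1 + (-8) + (-2) = 2
σ = (3, 2, 1, 4): 11 + 18 + 24 + 9 = 62
σ = (3, 2, 4, 1): 11 + 18 + (-8) + 3 = 24
σ = (3, 4, 1, 2): 11 + 4 + 24 + (-2) = 37
σ = (3, 4, 2, 1): 11 + 4 + (-3) + 3 = 15
σ = (4, 1, 2, 3): 7 + 1 + (-3) + 13 = 18
σ = (4, 1, 3, 2): 7 + 1 + 3 + (-2) = 9
σ = (4, 2, 1, 3): 7 + 18 + 24 + 13 = 62
σ = (4, 2, 3, 1): 7 + 18 + 3 + 3 = 31
σ = (4, 3, 1, 2): 7 + 21 + 24 + (-2) = 50
σ = (4, 3, 2, 1): 7 + 21 + (-3) + 3 = 28
Optimal value attained by: σ = (3, 2, 1, 4).
Answer: det⊕(M) = 62; verdict: SINGULAR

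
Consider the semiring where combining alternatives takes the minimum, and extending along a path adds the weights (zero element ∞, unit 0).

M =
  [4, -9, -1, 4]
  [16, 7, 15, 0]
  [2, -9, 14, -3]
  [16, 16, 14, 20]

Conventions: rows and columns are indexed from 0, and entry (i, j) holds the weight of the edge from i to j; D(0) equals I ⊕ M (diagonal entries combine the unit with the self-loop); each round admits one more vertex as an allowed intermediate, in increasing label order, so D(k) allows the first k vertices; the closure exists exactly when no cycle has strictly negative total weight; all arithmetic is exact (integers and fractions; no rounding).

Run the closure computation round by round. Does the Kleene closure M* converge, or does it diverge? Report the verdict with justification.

D(0):
  [0, -9, -1, 4]
  [16, 0, 15, 0]
  [2, -9, 0, -3]
  [16, 16, 14, 0]
D(1):
  [0, -9, -1, 4]
  [16, 0, 15, 0]
  [2, -9, 0, -3]
  [16, 7, 14, 0]
D(2):
  [0, -9, -1, -9]
  [16, 0, 15, 0]
  [2, -9, 0, -9]
  [16, 7, 14, 0]
D(3):
  [0, -10, -1, -10]
  [16, 0, 15, 0]
  [2, -9, 0, -9]
  [16, 5, 14, 0]
D(4):
  [0, -10, -1, -10]
  [16, 0, 14, 0]
  [2, -9, 0, -9]
  [16, 5, 14, 0]
Key observation: every diagonal entry stays at the unit through all rounds, so no improving cycle exists.
Answer: CONVERGES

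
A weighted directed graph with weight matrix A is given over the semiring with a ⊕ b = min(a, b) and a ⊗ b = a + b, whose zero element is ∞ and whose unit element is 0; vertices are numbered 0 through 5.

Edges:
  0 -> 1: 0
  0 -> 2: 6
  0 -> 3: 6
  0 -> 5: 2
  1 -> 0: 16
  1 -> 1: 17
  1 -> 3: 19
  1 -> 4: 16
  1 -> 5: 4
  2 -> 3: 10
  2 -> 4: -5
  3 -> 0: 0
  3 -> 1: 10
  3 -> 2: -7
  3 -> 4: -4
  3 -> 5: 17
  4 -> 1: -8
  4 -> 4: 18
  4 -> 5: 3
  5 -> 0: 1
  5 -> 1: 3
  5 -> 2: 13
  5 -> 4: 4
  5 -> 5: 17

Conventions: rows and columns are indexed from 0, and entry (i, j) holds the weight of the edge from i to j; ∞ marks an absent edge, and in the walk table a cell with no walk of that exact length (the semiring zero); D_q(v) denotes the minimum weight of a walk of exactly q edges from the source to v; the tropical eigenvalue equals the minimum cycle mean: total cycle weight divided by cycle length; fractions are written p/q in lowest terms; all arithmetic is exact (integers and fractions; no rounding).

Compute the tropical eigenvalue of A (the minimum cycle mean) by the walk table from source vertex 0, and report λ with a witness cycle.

q=0: [0, ∞, ∞, ∞, ∞, ∞]
q=1: [∞, 0, 6, 6, ∞, 2]
q=2: [3, 5, -1, 16, 1, 4]
q=3: [5, -7, 9, 9, -6, 4]
q=4: [5, -14, 2, 11, 4, -3]
q=5: [-2, -4, 4, 5, -3, -10]
q=6: [-9, -11, -2, 4, -6, 0]
Optimal cycle mean attained by: cycle 0->3->2->4->1->5->0, total 6 + (-7) + (-5) + (-8) + 4 + 1, length 6.
Answer: λ = -3/2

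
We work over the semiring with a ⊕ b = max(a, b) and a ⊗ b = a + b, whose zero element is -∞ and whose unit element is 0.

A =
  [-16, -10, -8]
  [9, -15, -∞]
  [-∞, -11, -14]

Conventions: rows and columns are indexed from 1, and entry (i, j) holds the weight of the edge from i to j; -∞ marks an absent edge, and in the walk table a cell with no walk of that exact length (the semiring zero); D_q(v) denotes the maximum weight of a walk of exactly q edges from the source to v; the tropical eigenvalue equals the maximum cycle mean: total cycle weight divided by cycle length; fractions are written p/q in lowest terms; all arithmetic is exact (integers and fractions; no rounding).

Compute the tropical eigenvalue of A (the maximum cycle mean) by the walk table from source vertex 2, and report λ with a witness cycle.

q=0: [-∞, 0, -∞]
q=1: [9, -15, -∞]
q=2: [-6, -1, 1]
q=3: [8, -10, -13]
Optimal cycle mean attained by: cycle 1->2->1, total (-10) + 9, length 2.
Answer: λ = -1/2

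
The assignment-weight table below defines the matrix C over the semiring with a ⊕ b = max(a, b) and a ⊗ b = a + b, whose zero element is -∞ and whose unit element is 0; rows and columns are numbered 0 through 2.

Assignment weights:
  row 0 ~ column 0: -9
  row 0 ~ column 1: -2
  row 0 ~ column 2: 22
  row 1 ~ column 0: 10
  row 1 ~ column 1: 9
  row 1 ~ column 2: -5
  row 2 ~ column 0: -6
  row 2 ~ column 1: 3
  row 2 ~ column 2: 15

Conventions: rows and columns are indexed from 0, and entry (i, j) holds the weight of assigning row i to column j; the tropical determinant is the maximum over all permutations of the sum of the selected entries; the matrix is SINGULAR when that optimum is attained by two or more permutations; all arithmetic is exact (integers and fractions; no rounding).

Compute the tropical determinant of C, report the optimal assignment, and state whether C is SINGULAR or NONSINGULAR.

σ = (0, 1, 2): (-9) + 9 + 15 = 15
σ = (0, 2, 1): (-9) + (-5) + 3 = -11
σ = (1, 0, 2): (-2) + 10 + 15 = 23
σ = (1, 2, 0): (-2) + (-5) + (-6) = -13
σ = (2, 0, 1): 22 + 10 + 3 = 35
σ = (2, 1, 0): 22 + 9 + (-6) = 25
Optimal value attained by: σ = (2, 0, 1).
Answer: det⊕(C) = 35; verdict: NONSINGULAR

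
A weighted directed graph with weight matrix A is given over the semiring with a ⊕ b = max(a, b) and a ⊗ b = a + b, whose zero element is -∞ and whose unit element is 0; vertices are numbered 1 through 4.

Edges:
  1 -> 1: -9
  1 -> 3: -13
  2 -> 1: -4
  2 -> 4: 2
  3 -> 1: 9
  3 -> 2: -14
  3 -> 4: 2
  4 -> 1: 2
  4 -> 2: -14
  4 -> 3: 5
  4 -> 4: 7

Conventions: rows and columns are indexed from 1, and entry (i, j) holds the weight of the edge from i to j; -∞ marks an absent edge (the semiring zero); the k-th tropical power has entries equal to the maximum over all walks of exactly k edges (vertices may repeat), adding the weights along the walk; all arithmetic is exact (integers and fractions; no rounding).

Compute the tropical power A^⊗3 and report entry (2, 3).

A^⊗2:
  [-4, -27, -22, -11]
  [4, -12, 7, 9]
  [4, -12, 7, 9]
  [14, -7, 12, 14]
A^⊗3:
  [-9, -25, -6, -4]
  [16, -5, 14, 16]
  [16, -5, 14, 16]
  [21, 0, 19, 21]
Key observation: the optimum is the walk 2->4->4->3, with weight 2 + 7 + 5 = 14.
Optimal value attained by: walk 2->4->4->3.
Answer: (A^⊗3)[2][3] = 14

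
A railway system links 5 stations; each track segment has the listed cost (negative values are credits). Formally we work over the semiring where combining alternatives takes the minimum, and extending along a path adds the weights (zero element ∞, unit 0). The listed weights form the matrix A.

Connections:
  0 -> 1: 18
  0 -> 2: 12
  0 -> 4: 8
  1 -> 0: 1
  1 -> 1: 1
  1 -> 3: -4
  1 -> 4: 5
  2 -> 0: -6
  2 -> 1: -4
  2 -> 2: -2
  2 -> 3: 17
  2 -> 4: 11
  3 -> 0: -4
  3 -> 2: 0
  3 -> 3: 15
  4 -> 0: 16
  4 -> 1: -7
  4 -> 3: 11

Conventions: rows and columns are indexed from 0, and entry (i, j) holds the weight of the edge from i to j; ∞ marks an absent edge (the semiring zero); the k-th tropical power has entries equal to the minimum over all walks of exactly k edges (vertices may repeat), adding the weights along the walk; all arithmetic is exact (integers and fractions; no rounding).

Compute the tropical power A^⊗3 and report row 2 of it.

A^⊗2:
  [6, 1, 10, 14, 23]
  [-8, -2, -4, -3, 6]
  [-8, -6, -4, -8, 1]
  [-6, -4, -2, 17, 4]
  [-6, -6, 11, -11, -2]
A^⊗3:
  [2, 2, 8, -3, 6]
  [-10, -8, -6, -6, 0]
  [-12, -8, -8, -10, -1]
  [-8, -6, -4, -8, 1]
  [-15, -9, -11, -10, -1]
Answer: row 2 of A^⊗3 = [-12, -8, -8, -10, -1]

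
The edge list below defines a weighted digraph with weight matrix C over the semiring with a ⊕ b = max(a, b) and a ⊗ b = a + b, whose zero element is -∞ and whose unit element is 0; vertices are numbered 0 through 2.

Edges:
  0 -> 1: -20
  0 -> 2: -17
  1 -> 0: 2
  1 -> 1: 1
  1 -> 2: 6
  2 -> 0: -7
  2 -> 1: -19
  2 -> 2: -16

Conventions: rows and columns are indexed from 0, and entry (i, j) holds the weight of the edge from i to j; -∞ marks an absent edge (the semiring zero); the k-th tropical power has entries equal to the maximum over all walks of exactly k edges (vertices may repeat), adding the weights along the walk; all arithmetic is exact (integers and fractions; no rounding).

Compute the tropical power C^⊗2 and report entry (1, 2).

C^⊗2:
  [-18, -19, -14]
  [3, 2, 7]
  [-17, -18, -13]
Key observation: the optimum is the walk 1->1->2, with weight 1 + 6 = 7.
Optimal value attained by: walk 1->1->2.
Answer: (C^⊗2)[1][2] = 7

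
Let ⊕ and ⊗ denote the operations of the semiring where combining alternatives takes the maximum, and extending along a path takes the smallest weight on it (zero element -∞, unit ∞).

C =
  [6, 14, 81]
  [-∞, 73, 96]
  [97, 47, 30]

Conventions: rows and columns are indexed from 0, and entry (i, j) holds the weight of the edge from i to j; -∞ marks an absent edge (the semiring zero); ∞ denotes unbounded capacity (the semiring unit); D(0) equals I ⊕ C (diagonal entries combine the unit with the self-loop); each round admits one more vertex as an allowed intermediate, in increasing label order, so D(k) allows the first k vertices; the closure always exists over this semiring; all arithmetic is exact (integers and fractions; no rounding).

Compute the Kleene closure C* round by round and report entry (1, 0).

D(0):
  [∞, 14, 81]
  [-∞, ∞, 96]
  [97, 47, ∞]
D(1):
  [∞, 14, 81]
  [-∞, ∞, 96]
  [97, 47, ∞]
D(2):
  [∞, 14, 81]
  [-∞, ∞, 96]
  [97, 47, ∞]
D(3):
  [∞, 47, 81]
  [96, ∞, 96]
  [97, 47, ∞]
Answer: C*[1][0] = 96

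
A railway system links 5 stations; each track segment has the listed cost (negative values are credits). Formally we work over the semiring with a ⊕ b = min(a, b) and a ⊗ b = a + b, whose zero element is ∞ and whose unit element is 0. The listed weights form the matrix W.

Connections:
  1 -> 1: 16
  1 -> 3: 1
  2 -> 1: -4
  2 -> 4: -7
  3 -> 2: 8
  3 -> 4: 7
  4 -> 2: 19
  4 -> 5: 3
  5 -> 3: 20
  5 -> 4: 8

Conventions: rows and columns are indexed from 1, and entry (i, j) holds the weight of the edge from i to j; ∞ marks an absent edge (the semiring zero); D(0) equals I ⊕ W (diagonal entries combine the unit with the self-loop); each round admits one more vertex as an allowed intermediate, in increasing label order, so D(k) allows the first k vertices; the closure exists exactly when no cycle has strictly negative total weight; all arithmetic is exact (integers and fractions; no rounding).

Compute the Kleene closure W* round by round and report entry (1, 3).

D(0):
  [0, ∞, 1, ∞, ∞]
  [-4, 0, ∞, -7, ∞]
  [∞, 8, 0, 7, ∞]
  [∞, 19, ∞, 0, 3]
  [∞, ∞, 20, 8, 0]
D(1):
  [0, ∞, 1, ∞, ∞]
  [-4, 0, -3, -7, ∞]
  [∞, 8, 0, 7, ∞]
  [∞, 19, ∞, 0, 3]
  [∞, ∞, 20, 8, 0]
D(2):
  [0, ∞, 1, ∞, ∞]
  [-4, 0, -3, -7, ∞]
  [4, 8, 0, 1, ∞]
  [15, 19, 16, 0, 3]
  [∞, ∞, 20, 8, 0]
D(3):
  [0, 9, 1, 2, ∞]
  [-4, 0, -3, -7, ∞]
  [4, 8, 0, 1, ∞]
  [15, 19, 16, 0, 3]
  [24, 28, 20, 8, 0]
D(4):
  [0, 9, 1, 2, 5]
  [-4, 0, -3, -7, -4]
  [4, 8, 0, 1, 4]
  [15, 19, 16, 0, 3]
  [23, 27, 20, 8, 0]
D(5):
  [0, 9, 1, 2, 5]
  [-4, 0, -3, -7, -4]
  [4, 8, 0, 1, 4]
  [15, 19, 16, 0, 3]
  [23, 27, 20, 8, 0]
Answer: W*[1][3] = 1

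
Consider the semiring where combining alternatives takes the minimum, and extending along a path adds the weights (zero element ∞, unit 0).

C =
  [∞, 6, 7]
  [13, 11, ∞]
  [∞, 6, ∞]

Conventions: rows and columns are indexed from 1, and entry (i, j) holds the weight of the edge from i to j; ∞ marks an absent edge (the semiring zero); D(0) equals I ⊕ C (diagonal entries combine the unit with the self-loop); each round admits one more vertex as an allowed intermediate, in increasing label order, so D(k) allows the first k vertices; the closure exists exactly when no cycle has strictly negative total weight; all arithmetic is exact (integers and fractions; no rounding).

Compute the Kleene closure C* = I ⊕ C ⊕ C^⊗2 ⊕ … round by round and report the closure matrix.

D(0):
  [0, 6, 7]
  [13, 0, ∞]
  [∞, 6, 0]
D(1):
  [0, 6, 7]
  [13, 0, 20]
  [∞, 6, 0]
D(2):
  [0, 6, 7]
  [13, 0, 20]
  [19, 6, 0]
D(3):
  [0, 6, 7]
  [13, 0, 20]
  [19, 6, 0]
Answer: C* = [[0, 6, 7], [13, 0, 20], [19, 6, 0]]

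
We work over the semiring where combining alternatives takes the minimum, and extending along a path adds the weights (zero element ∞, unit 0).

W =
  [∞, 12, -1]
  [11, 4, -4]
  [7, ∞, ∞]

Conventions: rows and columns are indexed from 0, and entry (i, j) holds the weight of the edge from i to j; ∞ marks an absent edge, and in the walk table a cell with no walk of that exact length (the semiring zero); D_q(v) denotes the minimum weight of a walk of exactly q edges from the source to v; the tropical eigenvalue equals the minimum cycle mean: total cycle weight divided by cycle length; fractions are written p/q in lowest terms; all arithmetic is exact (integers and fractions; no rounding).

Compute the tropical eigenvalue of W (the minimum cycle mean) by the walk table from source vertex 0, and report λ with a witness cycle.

q=0: [0, ∞, ∞]
q=1: [∞, 12, -1]
q=2: [6, 16, 8]
q=3: [15, 18, 5]
Optimal cycle mean attained by: cycle 0->2->0, total (-1) + 7, length 2.
Answer: λ = 3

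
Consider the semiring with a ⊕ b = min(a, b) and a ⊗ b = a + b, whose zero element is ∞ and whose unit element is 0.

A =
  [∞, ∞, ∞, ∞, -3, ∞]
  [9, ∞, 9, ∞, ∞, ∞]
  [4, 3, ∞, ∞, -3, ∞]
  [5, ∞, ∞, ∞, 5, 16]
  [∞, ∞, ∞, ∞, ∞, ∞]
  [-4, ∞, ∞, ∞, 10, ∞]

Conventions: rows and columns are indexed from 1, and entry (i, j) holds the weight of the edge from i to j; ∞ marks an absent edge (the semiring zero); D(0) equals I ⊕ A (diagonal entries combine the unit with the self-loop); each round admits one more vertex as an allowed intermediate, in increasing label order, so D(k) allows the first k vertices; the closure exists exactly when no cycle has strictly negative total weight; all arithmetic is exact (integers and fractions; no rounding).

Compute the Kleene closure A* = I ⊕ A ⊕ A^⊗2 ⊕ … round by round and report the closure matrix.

D(0):
  [0, ∞, ∞, ∞, -3, ∞]
  [9, 0, 9, ∞, ∞, ∞]
  [4, 3, 0, ∞, -3, ∞]
  [5, ∞, ∞, 0, 5, 16]
  [∞, ∞, ∞, ∞, 0, ∞]
  [-4, ∞, ∞, ∞, 10, 0]
D(1):
  [0, ∞, ∞, ∞, -3, ∞]
  [9, 0, 9, ∞, 6, ∞]
  [4, 3, 0, ∞, -3, ∞]
  [5, ∞, ∞, 0, 2, 16]
  [∞, ∞, ∞, ∞, 0, ∞]
  [-4, ∞, ∞, ∞, -7, 0]
D(2):
  [0, ∞, ∞, ∞, -3, ∞]
  [9, 0, 9, ∞, 6, ∞]
  [4, 3, 0, ∞, -3, ∞]
  [5, ∞, ∞, 0, 2, 16]
  [∞, ∞, ∞, ∞, 0, ∞]
  [-4, ∞, ∞, ∞, -7, 0]
D(3):
  [0, ∞, ∞, ∞, -3, ∞]
  [9, 0, 9, ∞, 6, ∞]
  [4, 3, 0, ∞, -3, ∞]
  [5, ∞, ∞, 0, 2, 16]
  [∞, ∞, ∞, ∞, 0, ∞]
  [-4, ∞, ∞, ∞, -7, 0]
D(4):
  [0, ∞, ∞, ∞, -3, ∞]
  [9, 0, 9, ∞, 6, ∞]
  [4, 3, 0, ∞, -3, ∞]
  [5, ∞, ∞, 0, 2, 16]
  [∞, ∞, ∞, ∞, 0, ∞]
  [-4, ∞, ∞, ∞, -7, 0]
D(5):
  [0, ∞, ∞, ∞, -3, ∞]
  [9, 0, 9, ∞, 6, ∞]
  [4, 3, 0, ∞, -3, ∞]
  [5, ∞, ∞, 0, 2, 16]
  [∞, ∞, ∞, ∞, 0, ∞]
  [-4, ∞, ∞, ∞, -7, 0]
D(6):
  [0, ∞, ∞, ∞, -3, ∞]
  [9, 0, 9, ∞, 6, ∞]
  [4, 3, 0, ∞, -3, ∞]
  [5, ∞, ∞, 0, 2, 16]
  [∞, ∞, ∞, ∞, 0, ∞]
  [-4, ∞, ∞, ∞, -7, 0]
Answer: A* = [[0, ∞, ∞, ∞, -3, ∞], [9, 0, 9, ∞, 6, ∞], [4, 3, 0, ∞, -3, ∞], [5, ∞, ∞, 0, 2, 16], [∞, ∞, ∞, ∞, 0, ∞], [-4, ∞, ∞, ∞, -7, 0]]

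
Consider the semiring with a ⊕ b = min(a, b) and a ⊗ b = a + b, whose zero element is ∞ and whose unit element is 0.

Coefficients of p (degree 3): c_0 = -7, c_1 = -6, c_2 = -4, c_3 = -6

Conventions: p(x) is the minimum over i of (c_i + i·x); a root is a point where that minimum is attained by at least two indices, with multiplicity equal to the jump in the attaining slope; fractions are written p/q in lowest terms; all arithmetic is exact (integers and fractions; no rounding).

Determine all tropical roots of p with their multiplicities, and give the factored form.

hull edge (i=0, c=-7) to (i=3, c=-6): slope 1/3, span 3
Factored form: p(x) = -6 ⊗ (x ⊕ (-1/3)) ⊗ (x ⊕ (-1/3)) ⊗ (x ⊕ (-1/3))
Answer: roots = -1/3 (mult 3)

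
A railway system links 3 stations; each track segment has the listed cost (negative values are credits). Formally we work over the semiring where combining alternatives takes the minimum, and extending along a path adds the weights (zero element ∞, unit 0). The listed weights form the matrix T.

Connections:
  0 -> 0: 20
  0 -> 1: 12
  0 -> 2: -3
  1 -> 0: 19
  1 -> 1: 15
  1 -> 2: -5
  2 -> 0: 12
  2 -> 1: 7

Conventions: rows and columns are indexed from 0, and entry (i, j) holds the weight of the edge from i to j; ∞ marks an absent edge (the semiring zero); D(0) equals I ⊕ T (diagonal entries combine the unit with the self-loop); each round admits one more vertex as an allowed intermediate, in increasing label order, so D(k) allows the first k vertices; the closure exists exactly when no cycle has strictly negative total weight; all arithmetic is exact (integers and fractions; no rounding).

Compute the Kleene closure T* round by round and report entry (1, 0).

D(0):
  [0, 12, -3]
  [19, 0, -5]
  [12, 7, 0]
D(1):
  [0, 12, -3]
  [19, 0, -5]
  [12, 7, 0]
D(2):
  [0, 12, -3]
  [19, 0, -5]
  [12, 7, 0]
D(3):
  [0, 4, -3]
  [7, 0, -5]
  [12, 7, 0]
Answer: T*[1][0] = 7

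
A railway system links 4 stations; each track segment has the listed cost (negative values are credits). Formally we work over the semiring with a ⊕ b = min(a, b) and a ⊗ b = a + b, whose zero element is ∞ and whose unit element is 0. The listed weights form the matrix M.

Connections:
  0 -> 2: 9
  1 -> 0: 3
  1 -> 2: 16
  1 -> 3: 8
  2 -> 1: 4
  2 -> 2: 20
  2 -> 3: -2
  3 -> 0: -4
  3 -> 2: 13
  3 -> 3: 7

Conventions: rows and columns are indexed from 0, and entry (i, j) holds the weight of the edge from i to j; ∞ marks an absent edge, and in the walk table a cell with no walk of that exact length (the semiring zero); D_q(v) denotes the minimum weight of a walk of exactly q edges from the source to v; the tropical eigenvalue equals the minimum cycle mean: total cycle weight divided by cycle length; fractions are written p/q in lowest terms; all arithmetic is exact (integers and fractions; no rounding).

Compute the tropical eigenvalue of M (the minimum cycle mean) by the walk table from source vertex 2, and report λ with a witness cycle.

q=0: [∞, ∞, 0, ∞]
q=1: [∞, 4, 20, -2]
q=2: [-6, 24, 11, 5]
q=3: [1, 15, 3, 9]
q=4: [5, 7, 10, 1]
Optimal cycle mean attained by: cycle 0->2->3->0, total 9 + (-2) + (-4), length 3.
Answer: λ = 1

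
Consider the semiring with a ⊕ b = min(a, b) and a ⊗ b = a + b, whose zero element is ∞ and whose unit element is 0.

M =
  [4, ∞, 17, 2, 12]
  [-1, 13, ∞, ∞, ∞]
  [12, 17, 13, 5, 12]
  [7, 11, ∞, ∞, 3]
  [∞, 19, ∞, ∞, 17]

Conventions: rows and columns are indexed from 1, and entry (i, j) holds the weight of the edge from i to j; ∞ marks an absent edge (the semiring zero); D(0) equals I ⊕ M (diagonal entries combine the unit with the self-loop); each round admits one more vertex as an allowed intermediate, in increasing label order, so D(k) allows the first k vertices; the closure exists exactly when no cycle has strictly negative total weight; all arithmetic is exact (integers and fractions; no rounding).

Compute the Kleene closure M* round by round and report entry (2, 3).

D(0):
  [0, ∞, 17, 2, 12]
  [-1, 0, ∞, ∞, ∞]
  [12, 17, 0, 5, 12]
  [7, 11, ∞, 0, 3]
  [∞, 19, ∞, ∞, 0]
D(1):
  [0, ∞, 17, 2, 12]
  [-1, 0, 16, 1, 11]
  [12, 17, 0, 5, 12]
  [7, 11, 24, 0, 3]
  [∞, 19, ∞, ∞, 0]
D(2):
  [0, ∞, 17, 2, 12]
  [-1, 0, 16, 1, 11]
  [12, 17, 0, 5, 12]
  [7, 11, 24, 0, 3]
  [18, 19, 35, 20, 0]
D(3):
  [0, 34, 17, 2, 12]
  [-1, 0, 16, 1, 11]
  [12, 17, 0, 5, 12]
  [7, 11, 24, 0, 3]
  [18, 19, 35, 20, 0]
D(4):
  [0, 13, 17, 2, 5]
  [-1, 0, 16, 1, 4]
  [12, 16, 0, 5, 8]
  [7, 11, 24, 0, 3]
  [18, 19, 35, 20, 0]
D(5):
  [0, 13, 17, 2, 5]
  [-1, 0, 16, 1, 4]
  [12, 16, 0, 5, 8]
  [7, 11, 24, 0, 3]
  [18, 19, 35, 20, 0]
Answer: M*[2][3] = 16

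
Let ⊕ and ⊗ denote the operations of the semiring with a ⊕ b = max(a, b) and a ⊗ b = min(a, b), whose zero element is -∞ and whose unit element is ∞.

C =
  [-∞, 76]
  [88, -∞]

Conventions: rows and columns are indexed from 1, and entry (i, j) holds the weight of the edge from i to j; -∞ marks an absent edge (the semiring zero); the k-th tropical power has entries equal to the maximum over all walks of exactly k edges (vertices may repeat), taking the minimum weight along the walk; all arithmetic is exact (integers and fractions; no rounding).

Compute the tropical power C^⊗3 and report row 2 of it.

C^⊗2:
  [76, -∞]
  [-∞, 76]
C^⊗3:
  [-∞, 76]
  [76, -∞]
Answer: row 2 of C^⊗3 = [76, -∞]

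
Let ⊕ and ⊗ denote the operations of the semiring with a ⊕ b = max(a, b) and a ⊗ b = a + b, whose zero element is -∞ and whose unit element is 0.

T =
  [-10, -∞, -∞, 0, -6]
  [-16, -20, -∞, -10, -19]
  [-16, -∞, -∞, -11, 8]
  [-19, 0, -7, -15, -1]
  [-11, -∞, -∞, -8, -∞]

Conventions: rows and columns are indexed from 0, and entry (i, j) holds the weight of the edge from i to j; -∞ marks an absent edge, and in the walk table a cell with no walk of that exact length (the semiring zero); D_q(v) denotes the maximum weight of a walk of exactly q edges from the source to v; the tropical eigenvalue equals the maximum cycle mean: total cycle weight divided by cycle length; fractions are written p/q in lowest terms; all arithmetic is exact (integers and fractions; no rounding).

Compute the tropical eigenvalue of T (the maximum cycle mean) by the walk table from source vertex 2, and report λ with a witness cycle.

q=0: [-∞, -∞, 0, -∞, -∞]
q=1: [-16, -∞, -∞, -11, 8]
q=2: [-3, -11, -18, 0, -12]
q=3: [-13, 0, -7, -3, -1]
q=4: [-12, -3, -10, -9, 1]
q=5: [-10, -9, -16, -7, -2]
Optimal cycle mean attained by: cycle 2->4->3->2, total 8 + (-8) + (-7), length 3.
Answer: λ = -7/3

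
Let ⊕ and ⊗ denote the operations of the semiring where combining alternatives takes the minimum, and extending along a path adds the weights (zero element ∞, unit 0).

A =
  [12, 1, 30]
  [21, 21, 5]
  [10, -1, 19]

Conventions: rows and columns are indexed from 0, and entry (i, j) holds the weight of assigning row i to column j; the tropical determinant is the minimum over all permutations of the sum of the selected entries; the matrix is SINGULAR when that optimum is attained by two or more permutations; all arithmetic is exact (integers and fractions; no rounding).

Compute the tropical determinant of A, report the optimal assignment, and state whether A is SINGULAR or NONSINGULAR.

σ = (0, 1, 2): 12 + 21 + 19 = 52
σ = (0, 2, 1): 12 + 5 + (-1) = 16
σ = (1, 0, 2): 1 + 21 + 19 = 41
σ = (1, 2, 0): 1 + 5 + 10 = 16
σ = (2, 0, 1): 30 + 21 + (-1) = 50
σ = (2, 1, 0): 30 + 21 + 10 = 61
Optimal value attained by: σ = (0, 2, 1).
Answer: det⊕(A) = 16; verdict: SINGULAR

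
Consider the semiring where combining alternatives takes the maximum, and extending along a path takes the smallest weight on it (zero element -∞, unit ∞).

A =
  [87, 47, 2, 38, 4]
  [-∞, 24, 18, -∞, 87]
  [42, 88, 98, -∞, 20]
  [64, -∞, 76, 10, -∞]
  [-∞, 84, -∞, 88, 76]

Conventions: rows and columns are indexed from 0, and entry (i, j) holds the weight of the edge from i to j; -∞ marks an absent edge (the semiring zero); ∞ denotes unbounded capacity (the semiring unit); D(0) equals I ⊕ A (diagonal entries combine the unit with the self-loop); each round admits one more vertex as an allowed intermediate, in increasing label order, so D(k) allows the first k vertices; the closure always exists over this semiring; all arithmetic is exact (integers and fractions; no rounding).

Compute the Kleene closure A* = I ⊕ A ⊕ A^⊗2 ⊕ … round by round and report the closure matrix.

D(0):
  [∞, 47, 2, 38, 4]
  [-∞, ∞, 18, -∞, 87]
  [42, 88, ∞, -∞, 20]
  [64, -∞, 76, ∞, -∞]
  [-∞, 84, -∞, 88, ∞]
D(1):
  [∞, 47, 2, 38, 4]
  [-∞, ∞, 18, -∞, 87]
  [42, 88, ∞, 38, 20]
  [64, 47, 76, ∞, 4]
  [-∞, 84, -∞, 88, ∞]
D(2):
  [∞, 47, 18, 38, 47]
  [-∞, ∞, 18, -∞, 87]
  [42, 88, ∞, 38, 87]
  [64, 47, 76, ∞, 47]
  [-∞, 84, 18, 88, ∞]
D(3):
  [∞, 47, 18, 38, 47]
  [18, ∞, 18, 18, 87]
  [42, 88, ∞, 38, 87]
  [64, 76, 76, ∞, 76]
  [18, 84, 18, 88, ∞]
D(4):
  [∞, 47, 38, 38, 47]
  [18, ∞, 18, 18, 87]
  [42, 88, ∞, 38, 87]
  [64, 76, 76, ∞, 76]
  [64, 84, 76, 88, ∞]
D(5):
  [∞, 47, 47, 47, 47]
  [64, ∞, 76, 87, 87]
  [64, 88, ∞, 87, 87]
  [64, 76, 76, ∞, 76]
  [64, 84, 76, 88, ∞]
Answer: A* = [[∞, 47, 47, 47, 47], [64, ∞, 76, 87, 87], [64, 88, ∞, 87, 87], [64, 76, 76, ∞, 76], [64, 84, 76, 88, ∞]]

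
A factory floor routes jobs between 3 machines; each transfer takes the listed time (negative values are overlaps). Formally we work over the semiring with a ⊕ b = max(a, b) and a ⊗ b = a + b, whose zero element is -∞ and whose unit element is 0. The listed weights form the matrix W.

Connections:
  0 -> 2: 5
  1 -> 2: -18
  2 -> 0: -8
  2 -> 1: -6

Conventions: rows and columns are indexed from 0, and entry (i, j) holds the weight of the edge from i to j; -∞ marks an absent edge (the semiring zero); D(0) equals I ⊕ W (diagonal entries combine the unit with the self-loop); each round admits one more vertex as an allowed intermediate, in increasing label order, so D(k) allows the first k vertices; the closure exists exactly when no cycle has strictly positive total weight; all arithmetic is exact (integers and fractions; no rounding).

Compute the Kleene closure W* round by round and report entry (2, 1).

D(0):
  [0, -∞, 5]
  [-∞, 0, -18]
  [-8, -6, 0]
D(1):
  [0, -∞, 5]
  [-∞, 0, -18]
  [-8, -6, 0]
D(2):
  [0, -∞, 5]
  [-∞, 0, -18]
  [-8, -6, 0]
D(3):
  [0, -1, 5]
  [-26, 0, -18]
  [-8, -6, 0]
Answer: W*[2][1] = -6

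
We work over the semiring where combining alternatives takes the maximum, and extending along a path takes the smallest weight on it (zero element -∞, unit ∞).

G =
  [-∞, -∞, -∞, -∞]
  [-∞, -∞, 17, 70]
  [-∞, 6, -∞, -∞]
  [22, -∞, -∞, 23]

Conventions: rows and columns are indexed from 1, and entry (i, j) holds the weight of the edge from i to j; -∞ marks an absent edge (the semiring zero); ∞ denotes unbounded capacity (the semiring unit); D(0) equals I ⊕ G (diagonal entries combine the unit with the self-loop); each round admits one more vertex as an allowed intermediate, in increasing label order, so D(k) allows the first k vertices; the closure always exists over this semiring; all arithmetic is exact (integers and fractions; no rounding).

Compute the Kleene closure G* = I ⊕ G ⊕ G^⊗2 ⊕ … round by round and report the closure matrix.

D(0):
  [∞, -∞, -∞, -∞]
  [-∞, ∞, 17, 70]
  [-∞, 6, ∞, -∞]
  [22, -∞, -∞, ∞]
D(1):
  [∞, -∞, -∞, -∞]
  [-∞, ∞, 17, 70]
  [-∞, 6, ∞, -∞]
  [22, -∞, -∞, ∞]
D(2):
  [∞, -∞, -∞, -∞]
  [-∞, ∞, 17, 70]
  [-∞, 6, ∞, 6]
  [22, -∞, -∞, ∞]
D(3):
  [∞, -∞, -∞, -∞]
  [-∞, ∞, 17, 70]
  [-∞, 6, ∞, 6]
  [22, -∞, -∞, ∞]
D(4):
  [∞, -∞, -∞, -∞]
  [22, ∞, 17, 70]
  [6, 6, ∞, 6]
  [22, -∞, -∞, ∞]
Answer: G* = [[∞, -∞, -∞, -∞], [22, ∞, 17, 70], [6, 6, ∞, 6], [22, -∞, -∞, ∞]]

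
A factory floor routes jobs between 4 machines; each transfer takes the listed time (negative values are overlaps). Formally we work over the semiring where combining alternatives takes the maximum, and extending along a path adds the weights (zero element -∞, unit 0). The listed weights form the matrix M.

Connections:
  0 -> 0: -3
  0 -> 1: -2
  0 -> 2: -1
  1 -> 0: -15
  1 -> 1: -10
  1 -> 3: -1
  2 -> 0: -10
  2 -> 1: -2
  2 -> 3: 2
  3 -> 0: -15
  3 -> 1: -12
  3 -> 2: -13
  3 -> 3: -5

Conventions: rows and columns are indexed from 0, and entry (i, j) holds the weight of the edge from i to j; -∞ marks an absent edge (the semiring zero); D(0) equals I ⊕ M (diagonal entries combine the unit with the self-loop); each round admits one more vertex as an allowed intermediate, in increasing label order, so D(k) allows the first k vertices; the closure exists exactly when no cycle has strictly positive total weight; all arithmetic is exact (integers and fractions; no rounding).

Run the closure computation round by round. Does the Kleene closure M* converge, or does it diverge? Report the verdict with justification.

D(0):
  [0, -2, -1, -∞]
  [-15, 0, -∞, -1]
  [-10, -2, 0, 2]
  [-15, -12, -13, 0]
D(1):
  [0, -2, -1, -∞]
  [-15, 0, -16, -1]
  [-10, -2, 0, 2]
  [-15, -12, -13, 0]
D(2):
  [0, -2, -1, -3]
  [-15, 0, -16, -1]
  [-10, -2, 0, 2]
  [-15, -12, -13, 0]
D(3):
  [0, -2, -1, 1]
  [-15, 0, -16, -1]
  [-10, -2, 0, 2]
  [-15, -12, -13, 0]
D(4):
  [0, -2, -1, 1]
  [-15, 0, -14, -1]
  [-10, -2, 0, 2]
  [-15, -12, -13, 0]
Key observation: every diagonal entry stays at the unit through all rounds, so no improving cycle exists.
Answer: CONVERGES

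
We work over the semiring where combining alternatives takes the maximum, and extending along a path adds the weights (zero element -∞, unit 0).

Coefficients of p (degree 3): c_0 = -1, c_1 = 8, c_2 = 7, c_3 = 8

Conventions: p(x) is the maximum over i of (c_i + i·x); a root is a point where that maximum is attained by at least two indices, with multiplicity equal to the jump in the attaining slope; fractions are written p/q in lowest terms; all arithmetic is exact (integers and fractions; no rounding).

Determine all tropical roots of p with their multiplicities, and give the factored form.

hull edge (i=0, c=-1) to (i=1, c=8): slope 9, span 1
hull edge (i=1, c=8) to (i=3, c=8): slope 0, span 2
Factored form: p(x) = 8 ⊗ (x ⊕ (-9)) ⊗ (x ⊕ 0) ⊗ (x ⊕ 0)
Answer: roots = -9 (mult 1), 0 (mult 2)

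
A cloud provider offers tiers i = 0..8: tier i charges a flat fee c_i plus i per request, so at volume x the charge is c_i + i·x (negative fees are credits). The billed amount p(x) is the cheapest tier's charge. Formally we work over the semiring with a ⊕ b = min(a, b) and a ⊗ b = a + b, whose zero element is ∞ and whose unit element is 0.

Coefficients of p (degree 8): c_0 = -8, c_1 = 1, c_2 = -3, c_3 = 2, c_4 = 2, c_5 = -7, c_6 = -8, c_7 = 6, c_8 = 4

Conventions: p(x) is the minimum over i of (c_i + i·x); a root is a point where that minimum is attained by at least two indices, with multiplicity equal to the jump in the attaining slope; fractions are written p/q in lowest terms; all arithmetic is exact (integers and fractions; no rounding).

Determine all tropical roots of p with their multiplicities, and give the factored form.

hull edge (i=0, c=-8) to (i=6, c=-8): slope 0, span 6
hull edge (i=6, c=-8) to (i=8, c=4): slope 6, span 2
Factored form: p(x) = 4 ⊗ (x ⊕ (-6)) ⊗ (x ⊕ (-6)) ⊗ (x ⊕ 0) ⊗ (x ⊕ 0) ⊗ (x ⊕ 0) ⊗ (x ⊕ 0) ⊗ (x ⊕ 0) ⊗ (x ⊕ 0)
Answer: roots = -6 (mult 2), 0 (mult 6)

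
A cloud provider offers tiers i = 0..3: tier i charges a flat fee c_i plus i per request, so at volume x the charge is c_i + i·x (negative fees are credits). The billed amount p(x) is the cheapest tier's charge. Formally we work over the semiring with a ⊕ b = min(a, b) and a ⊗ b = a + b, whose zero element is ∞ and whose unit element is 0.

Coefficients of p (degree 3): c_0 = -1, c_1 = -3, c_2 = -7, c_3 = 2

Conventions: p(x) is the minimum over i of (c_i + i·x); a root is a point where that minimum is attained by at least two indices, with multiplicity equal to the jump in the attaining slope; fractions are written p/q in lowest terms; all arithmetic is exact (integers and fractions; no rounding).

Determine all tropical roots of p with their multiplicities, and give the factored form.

hull edge (i=0, c=-1) to (i=2, c=-7): slope -3, span 2
hull edge (i=2, c=-7) to (i=3, c=2): slope 9, span 1
Factored form: p(x) = 2 ⊗ (x ⊕ (-9)) ⊗ (x ⊕ 3) ⊗ (x ⊕ 3)
Answer: roots = -9 (mult 1), 3 (mult 2)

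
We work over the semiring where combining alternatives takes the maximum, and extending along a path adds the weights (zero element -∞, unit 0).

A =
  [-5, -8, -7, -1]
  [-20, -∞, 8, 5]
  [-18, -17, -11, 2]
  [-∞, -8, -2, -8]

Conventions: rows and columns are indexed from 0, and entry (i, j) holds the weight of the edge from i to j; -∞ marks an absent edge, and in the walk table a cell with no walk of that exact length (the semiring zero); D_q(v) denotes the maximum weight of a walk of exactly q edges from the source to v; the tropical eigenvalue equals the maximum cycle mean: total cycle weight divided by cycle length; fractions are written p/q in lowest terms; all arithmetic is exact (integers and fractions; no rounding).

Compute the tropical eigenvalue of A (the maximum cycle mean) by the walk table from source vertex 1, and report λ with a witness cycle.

q=0: [-∞, 0, -∞, -∞]
q=1: [-20, -∞, 8, 5]
q=2: [-10, -3, 3, 10]
q=3: [-15, 2, 8, 5]
q=4: [-10, -3, 10, 10]
Optimal cycle mean attained by: cycle 1->2->3->1, total 8 + 2 + (-8), length 3.
Answer: λ = 2/3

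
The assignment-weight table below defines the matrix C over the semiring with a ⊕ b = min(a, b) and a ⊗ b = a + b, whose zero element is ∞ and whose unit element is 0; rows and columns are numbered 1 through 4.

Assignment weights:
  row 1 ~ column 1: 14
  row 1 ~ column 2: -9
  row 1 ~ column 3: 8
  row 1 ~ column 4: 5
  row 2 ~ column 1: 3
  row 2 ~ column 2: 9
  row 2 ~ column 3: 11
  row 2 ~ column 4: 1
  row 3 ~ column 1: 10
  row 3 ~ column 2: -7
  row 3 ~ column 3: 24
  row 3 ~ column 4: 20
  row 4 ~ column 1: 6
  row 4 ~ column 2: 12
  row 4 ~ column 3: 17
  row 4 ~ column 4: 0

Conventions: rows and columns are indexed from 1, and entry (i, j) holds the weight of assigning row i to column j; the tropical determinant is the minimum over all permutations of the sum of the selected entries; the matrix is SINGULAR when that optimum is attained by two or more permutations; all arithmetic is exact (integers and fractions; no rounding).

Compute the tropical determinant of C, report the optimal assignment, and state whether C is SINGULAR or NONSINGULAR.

σ = (1, 2, 3, 4): 14 + 9 + 24 + 0 = 47
σ = (1, 2, 4, 3): 14 + 9 + 20 + 17 = 60
σ = (1, 3, 2, 4): 14 + 11 + (-7) + 0 = 18
σ = (1, 3, 4, 2): 14 + 11 + 20 + 12 = 57
σ = (1, 4, 2, 3): 14 + 1 + (-7) + 17 = 25
σ = (1, 4, 3, 2): 14 + 1 + 24 + 12 = 51
σ = (2, 1, 3, 4): (-9) + 3 + 24 + 0 = 18
σ = (2, 1, 4, 3): (-9) + 3 + 20 + 17 = 31
σ = (2, 3, 1, 4): (-9) + 11 + 10 + 0 = 12
σ = (2, 3, 4, 1): (-9) + 11 + 20 + 6 = 28
σ = (2, 4, 1, 3): (-9) + 1 + 10 + 17 = 19
σ = (2, 4, 3, 1): (-9) + 1 + 24 + 6 = 22
σ = (3, 1, 2, 4): 8 + 3 + (-7) + 0 = 4
σ = (3, 1, 4, 2): 8 + 3 + 20 + 12 = 43
σ = (3, 2, 1, 4): 8 + 9 + 10 + 0 = 27
σ = (3, 2, 4, 1): 8 + 9 + 20 + 6 = 43
σ = (3, 4, 1, 2): 8 + 1 + 10 + 12 = 31
σ = (3, 4, 2, 1): 8 + 1 + (-7) + 6 = 8
σ = (4, 1, 2, 3): 5 + 3 + (-7) + 17 = 18
σ = (4, 1, 3, 2): 5 + 3 + 24 + 12 = 44
σ = (4, 2, 1, 3): 5 + 9 + 10 + 17 = 41
σ = (4, 2, 3, 1): 5 + 9 + 24 + 6 = 44
σ = (4, 3, 1, 2): 5 + 11 + 10 + 12 = 38
σ = (4, 3, 2, 1): 5 + 11 + (-7) + 6 = 15
Optimal value attained by: σ = (3, 1, 2, 4).
Answer: det⊕(C) = 4; verdict: NONSINGULAR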